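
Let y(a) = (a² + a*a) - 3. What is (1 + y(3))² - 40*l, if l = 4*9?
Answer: -1184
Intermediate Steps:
l = 36
y(a) = -3 + 2*a² (y(a) = (a² + a²) - 3 = 2*a² - 3 = -3 + 2*a²)
(1 + y(3))² - 40*l = (1 + (-3 + 2*3²))² - 40*36 = (1 + (-3 + 2*9))² - 1440 = (1 + (-3 + 18))² - 1440 = (1 + 15)² - 1440 = 16² - 1440 = 256 - 1440 = -1184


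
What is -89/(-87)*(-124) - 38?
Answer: -14342/87 ≈ -164.85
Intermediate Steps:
-89/(-87)*(-124) - 38 = -89*(-1/87)*(-124) - 38 = (89/87)*(-124) - 38 = -11036/87 - 38 = -14342/87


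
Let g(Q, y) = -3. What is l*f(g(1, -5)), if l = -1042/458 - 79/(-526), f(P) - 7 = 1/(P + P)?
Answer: -10494155/722724 ≈ -14.520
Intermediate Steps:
f(P) = 7 + 1/(2*P) (f(P) = 7 + 1/(P + P) = 7 + 1/(2*P))
l = -255955/120454 (l = -1042*1/458 - 79*(-1/526) = -521/229 + 79/526 = -255955/120454 ≈ -2.1249)
l*f(g(1, -5)) = -255955*(7 + (½)/(-3))/120454 = -255955*(7 + (½)*(-⅓))/120454 = -255955*(7 - ⅙)/120454 = -255955/120454*41/6 = -10494155/722724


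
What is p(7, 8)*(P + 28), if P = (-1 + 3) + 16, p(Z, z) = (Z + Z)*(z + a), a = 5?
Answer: 8372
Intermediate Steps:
p(Z, z) = 2*Z*(5 + z) (p(Z, z) = (Z + Z)*(z + 5) = (2*Z)*(5 + z) = 2*Z*(5 + z))
P = 18 (P = 2 + 16 = 18)
p(7, 8)*(P + 28) = (2*7*(5 + 8))*(18 + 28) = (2*7*13)*46 = 182*46 = 8372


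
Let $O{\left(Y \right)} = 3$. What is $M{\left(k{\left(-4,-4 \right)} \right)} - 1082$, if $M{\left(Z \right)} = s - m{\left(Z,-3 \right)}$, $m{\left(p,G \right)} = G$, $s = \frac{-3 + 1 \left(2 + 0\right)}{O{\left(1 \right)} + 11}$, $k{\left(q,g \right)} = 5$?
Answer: $- \frac{15107}{14} \approx -1079.1$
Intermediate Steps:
$s = - \frac{1}{14}$ ($s = \frac{-3 + 1 \left(2 + 0\right)}{3 + 11} = \frac{-3 + 1 \cdot 2}{14} = \left(-3 + 2\right) \frac{1}{14} = \left(-1\right) \frac{1}{14} = - \frac{1}{14} \approx -0.071429$)
$M{\left(Z \right)} = \frac{41}{14}$ ($M{\left(Z \right)} = - \frac{1}{14} - -3 = - \frac{1}{14} + 3 = \frac{41}{14}$)
$M{\left(k{\left(-4,-4 \right)} \right)} - 1082 = \frac{41}{14} - 1082 = - \frac{15107}{14}$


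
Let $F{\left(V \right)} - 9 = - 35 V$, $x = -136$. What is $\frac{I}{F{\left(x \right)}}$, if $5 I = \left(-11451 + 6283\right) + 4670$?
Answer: $- \frac{498}{23845} \approx -0.020885$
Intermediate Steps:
$F{\left(V \right)} = 9 - 35 V$
$I = - \frac{498}{5}$ ($I = \frac{\left(-11451 + 6283\right) + 4670}{5} = \frac{-5168 + 4670}{5} = \frac{1}{5} \left(-498\right) = - \frac{498}{5} \approx -99.6$)
$\frac{I}{F{\left(x \right)}} = - \frac{498}{5 \left(9 - -4760\right)} = - \frac{498}{5 \left(9 + 4760\right)} = - \frac{498}{5 \cdot 4769} = \left(- \frac{498}{5}\right) \frac{1}{4769} = - \frac{498}{23845}$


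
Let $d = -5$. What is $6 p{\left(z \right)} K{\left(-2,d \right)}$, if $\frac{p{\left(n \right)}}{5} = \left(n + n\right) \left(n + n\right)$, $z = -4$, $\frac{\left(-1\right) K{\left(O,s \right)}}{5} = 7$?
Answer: $-67200$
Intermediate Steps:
$K{\left(O,s \right)} = -35$ ($K{\left(O,s \right)} = \left(-5\right) 7 = -35$)
$p{\left(n \right)} = 20 n^{2}$ ($p{\left(n \right)} = 5 \left(n + n\right) \left(n + n\right) = 5 \cdot 2 n 2 n = 5 \cdot 4 n^{2} = 20 n^{2}$)
$6 p{\left(z \right)} K{\left(-2,d \right)} = 6 \cdot 20 \left(-4\right)^{2} \left(-35\right) = 6 \cdot 20 \cdot 16 \left(-35\right) = 6 \cdot 320 \left(-35\right) = 1920 \left(-35\right) = -67200$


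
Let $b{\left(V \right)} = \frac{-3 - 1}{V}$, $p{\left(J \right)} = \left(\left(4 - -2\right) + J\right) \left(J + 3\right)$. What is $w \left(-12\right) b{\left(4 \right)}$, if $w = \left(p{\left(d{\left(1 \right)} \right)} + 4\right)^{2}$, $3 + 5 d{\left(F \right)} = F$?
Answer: $\frac{2583552}{625} \approx 4133.7$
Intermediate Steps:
$d{\left(F \right)} = - \frac{3}{5} + \frac{F}{5}$
$p{\left(J \right)} = \left(3 + J\right) \left(6 + J\right)$ ($p{\left(J \right)} = \left(\left(4 + 2\right) + J\right) \left(3 + J\right) = \left(6 + J\right) \left(3 + J\right) = \left(3 + J\right) \left(6 + J\right)$)
$b{\left(V \right)} = - \frac{4}{V}$ ($b{\left(V \right)} = \frac{-3 - 1}{V} = - \frac{4}{V}$)
$w = \frac{215296}{625}$ ($w = \left(\left(18 + \left(- \frac{3}{5} + \frac{1}{5} \cdot 1\right)^{2} + 9 \left(- \frac{3}{5} + \frac{1}{5} \cdot 1\right)\right) + 4\right)^{2} = \left(\left(18 + \left(- \frac{3}{5} + \frac{1}{5}\right)^{2} + 9 \left(- \frac{3}{5} + \frac{1}{5}\right)\right) + 4\right)^{2} = \left(\left(18 + \left(- \frac{2}{5}\right)^{2} + 9 \left(- \frac{2}{5}\right)\right) + 4\right)^{2} = \left(\left(18 + \frac{4}{25} - \frac{18}{5}\right) + 4\right)^{2} = \left(\frac{364}{25} + 4\right)^{2} = \left(\frac{464}{25}\right)^{2} = \frac{215296}{625} \approx 344.47$)
$w \left(-12\right) b{\left(4 \right)} = \frac{215296}{625} \left(-12\right) \left(- \frac{4}{4}\right) = - \frac{2583552 \left(\left(-4\right) \frac{1}{4}\right)}{625} = \left(- \frac{2583552}{625}\right) \left(-1\right) = \frac{2583552}{625}$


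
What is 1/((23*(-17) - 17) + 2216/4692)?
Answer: -1173/478030 ≈ -0.0024538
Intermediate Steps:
1/((23*(-17) - 17) + 2216/4692) = 1/((-391 - 17) + 2216*(1/4692)) = 1/(-408 + 554/1173) = 1/(-478030/1173) = -1173/478030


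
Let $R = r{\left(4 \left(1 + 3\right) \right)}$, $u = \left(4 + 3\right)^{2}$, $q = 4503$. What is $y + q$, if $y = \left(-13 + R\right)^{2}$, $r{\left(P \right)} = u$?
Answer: $5799$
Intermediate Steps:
$u = 49$ ($u = 7^{2} = 49$)
$r{\left(P \right)} = 49$
$R = 49$
$y = 1296$ ($y = \left(-13 + 49\right)^{2} = 36^{2} = 1296$)
$y + q = 1296 + 4503 = 5799$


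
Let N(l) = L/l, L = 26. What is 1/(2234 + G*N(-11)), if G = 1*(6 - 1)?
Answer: 11/24444 ≈ 0.00045001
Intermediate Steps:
G = 5 (G = 1*5 = 5)
N(l) = 26/l
1/(2234 + G*N(-11)) = 1/(2234 + 5*(26/(-11))) = 1/(2234 + 5*(26*(-1/11))) = 1/(2234 + 5*(-26/11)) = 1/(2234 - 130/11) = 1/(24444/11) = 11/24444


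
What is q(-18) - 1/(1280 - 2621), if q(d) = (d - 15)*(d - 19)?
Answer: 1637362/1341 ≈ 1221.0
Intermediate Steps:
q(d) = (-19 + d)*(-15 + d) (q(d) = (-15 + d)*(-19 + d) = (-19 + d)*(-15 + d))
q(-18) - 1/(1280 - 2621) = (285 + (-18)**2 - 34*(-18)) - 1/(1280 - 2621) = (285 + 324 + 612) - 1/(-1341) = 1221 - 1*(-1/1341) = 1221 + 1/1341 = 1637362/1341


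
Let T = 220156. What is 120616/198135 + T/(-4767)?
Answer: -2049792028/44976645 ≈ -45.575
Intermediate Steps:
120616/198135 + T/(-4767) = 120616/198135 + 220156/(-4767) = 120616*(1/198135) + 220156*(-1/4767) = 120616/198135 - 220156/4767 = -2049792028/44976645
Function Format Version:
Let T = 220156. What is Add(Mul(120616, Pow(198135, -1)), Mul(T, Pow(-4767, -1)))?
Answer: Rational(-2049792028, 44976645) ≈ -45.575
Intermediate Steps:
Add(Mul(120616, Pow(198135, -1)), Mul(T, Pow(-4767, -1))) = Add(Mul(120616, Pow(198135, -1)), Mul(220156, Pow(-4767, -1))) = Add(Mul(120616, Rational(1, 198135)), Mul(220156, Rational(-1, 4767))) = Add(Rational(120616, 198135), Rational(-220156, 4767)) = Rational(-2049792028, 44976645)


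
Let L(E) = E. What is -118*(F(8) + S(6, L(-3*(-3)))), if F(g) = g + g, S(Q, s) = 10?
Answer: -3068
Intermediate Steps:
F(g) = 2*g
-118*(F(8) + S(6, L(-3*(-3)))) = -118*(2*8 + 10) = -118*(16 + 10) = -118*26 = -3068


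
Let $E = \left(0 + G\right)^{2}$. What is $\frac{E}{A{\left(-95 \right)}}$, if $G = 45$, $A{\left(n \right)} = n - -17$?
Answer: $- \frac{675}{26} \approx -25.962$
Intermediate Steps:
$A{\left(n \right)} = 17 + n$ ($A{\left(n \right)} = n + 17 = 17 + n$)
$E = 2025$ ($E = \left(0 + 45\right)^{2} = 45^{2} = 2025$)
$\frac{E}{A{\left(-95 \right)}} = \frac{2025}{17 - 95} = \frac{2025}{-78} = 2025 \left(- \frac{1}{78}\right) = - \frac{675}{26}$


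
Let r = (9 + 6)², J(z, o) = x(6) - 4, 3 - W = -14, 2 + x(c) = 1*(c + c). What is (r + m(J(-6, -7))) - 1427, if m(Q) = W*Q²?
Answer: -590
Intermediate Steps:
x(c) = -2 + 2*c (x(c) = -2 + 1*(c + c) = -2 + 1*(2*c) = -2 + 2*c)
W = 17 (W = 3 - 1*(-14) = 3 + 14 = 17)
J(z, o) = 6 (J(z, o) = (-2 + 2*6) - 4 = (-2 + 12) - 4 = 10 - 4 = 6)
m(Q) = 17*Q²
r = 225 (r = 15² = 225)
(r + m(J(-6, -7))) - 1427 = (225 + 17*6²) - 1427 = (225 + 17*36) - 1427 = (225 + 612) - 1427 = 837 - 1427 = -590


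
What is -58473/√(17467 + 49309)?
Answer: -58473*√16694/33388 ≈ -226.28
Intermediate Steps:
-58473/√(17467 + 49309) = -58473*√16694/33388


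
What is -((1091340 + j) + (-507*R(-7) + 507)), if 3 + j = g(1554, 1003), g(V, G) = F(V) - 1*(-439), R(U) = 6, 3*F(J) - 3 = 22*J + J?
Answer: -1101156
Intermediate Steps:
F(J) = 1 + 23*J/3 (F(J) = 1 + (22*J + J)/3 = 1 + (23*J)/3 = 1 + 23*J/3)
g(V, G) = 440 + 23*V/3 (g(V, G) = (1 + 23*V/3) - 1*(-439) = (1 + 23*V/3) + 439 = 440 + 23*V/3)
j = 12351 (j = -3 + (440 + (23/3)*1554) = -3 + (440 + 11914) = -3 + 12354 = 12351)
-((1091340 + j) + (-507*R(-7) + 507)) = -((1091340 + 12351) + (-507*6 + 507)) = -(1103691 + (-3042 + 507)) = -(1103691 - 2535) = -1*1101156 = -1101156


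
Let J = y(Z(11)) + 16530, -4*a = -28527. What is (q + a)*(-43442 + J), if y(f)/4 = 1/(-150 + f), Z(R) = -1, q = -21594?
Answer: 58770476721/151 ≈ 3.8921e+8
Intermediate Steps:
a = 28527/4 (a = -¼*(-28527) = 28527/4 ≈ 7131.8)
y(f) = 4/(-150 + f)
J = 2496026/151 (J = 4/(-150 - 1) + 16530 = 4/(-151) + 16530 = 4*(-1/151) + 16530 = -4/151 + 16530 = 2496026/151 ≈ 16530.)
(q + a)*(-43442 + J) = (-21594 + 28527/4)*(-43442 + 2496026/151) = -57849/4*(-4063716/151) = 58770476721/151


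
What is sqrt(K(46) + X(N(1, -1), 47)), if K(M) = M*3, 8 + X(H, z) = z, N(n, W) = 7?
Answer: sqrt(177) ≈ 13.304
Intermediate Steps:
X(H, z) = -8 + z
K(M) = 3*M
sqrt(K(46) + X(N(1, -1), 47)) = sqrt(3*46 + (-8 + 47)) = sqrt(138 + 39) = sqrt(177)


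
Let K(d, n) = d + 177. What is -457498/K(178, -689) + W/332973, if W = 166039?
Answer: -152275537709/118205415 ≈ -1288.2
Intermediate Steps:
K(d, n) = 177 + d
-457498/K(178, -689) + W/332973 = -457498/(177 + 178) + 166039/332973 = -457498/355 + 166039*(1/332973) = -457498*1/355 + 166039/332973 = -457498/355 + 166039/332973 = -152275537709/118205415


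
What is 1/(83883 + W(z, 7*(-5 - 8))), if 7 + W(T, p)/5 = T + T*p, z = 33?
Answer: 1/68998 ≈ 1.4493e-5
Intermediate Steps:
W(T, p) = -35 + 5*T + 5*T*p (W(T, p) = -35 + 5*(T + T*p) = -35 + (5*T + 5*T*p) = -35 + 5*T + 5*T*p)
1/(83883 + W(z, 7*(-5 - 8))) = 1/(83883 + (-35 + 5*33 + 5*33*(7*(-5 - 8)))) = 1/(83883 + (-35 + 165 + 5*33*(7*(-13)))) = 1/(83883 + (-35 + 165 + 5*33*(-91))) = 1/(83883 + (-35 + 165 - 15015)) = 1/(83883 - 14885) = 1/68998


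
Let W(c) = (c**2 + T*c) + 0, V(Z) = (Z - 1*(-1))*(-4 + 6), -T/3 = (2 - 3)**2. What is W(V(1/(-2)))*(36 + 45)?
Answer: -162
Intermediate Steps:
T = -3 (T = -3*(2 - 3)**2 = -3*(-1)**2 = -3*1 = -3)
V(Z) = 2 + 2*Z (V(Z) = (Z + 1)*2 = (1 + Z)*2 = 2 + 2*Z)
W(c) = c**2 - 3*c (W(c) = (c**2 - 3*c) + 0 = c**2 - 3*c)
W(V(1/(-2)))*(36 + 45) = ((2 + 2/(-2))*(-3 + (2 + 2/(-2))))*(36 + 45) = ((2 + 2*(-1/2))*(-3 + (2 + 2*(-1/2))))*81 = ((2 - 1)*(-3 + (2 - 1)))*81 = (1*(-3 + 1))*81 = (1*(-2))*81 = -2*81 = -162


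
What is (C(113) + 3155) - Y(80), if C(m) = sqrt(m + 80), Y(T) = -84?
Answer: 3239 + sqrt(193) ≈ 3252.9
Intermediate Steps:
C(m) = sqrt(80 + m)
(C(113) + 3155) - Y(80) = (sqrt(80 + 113) + 3155) - 1*(-84) = (sqrt(193) + 3155) + 84 = (3155 + sqrt(193)) + 84 = 3239 + sqrt(193)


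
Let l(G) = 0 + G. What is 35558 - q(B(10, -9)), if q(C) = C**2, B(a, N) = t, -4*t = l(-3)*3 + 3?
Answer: 142223/4 ≈ 35556.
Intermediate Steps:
l(G) = G
t = 3/2 (t = -(-3*3 + 3)/4 = -(-9 + 3)/4 = -1/4*(-6) = 3/2 ≈ 1.5000)
B(a, N) = 3/2
35558 - q(B(10, -9)) = 35558 - (3/2)**2 = 35558 - 1*9/4 = 35558 - 9/4 = 142223/4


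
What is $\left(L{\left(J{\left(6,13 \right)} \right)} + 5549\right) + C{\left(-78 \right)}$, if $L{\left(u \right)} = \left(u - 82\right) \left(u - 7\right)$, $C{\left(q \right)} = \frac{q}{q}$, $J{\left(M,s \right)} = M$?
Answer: $5626$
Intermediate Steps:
$C{\left(q \right)} = 1$
$L{\left(u \right)} = \left(-82 + u\right) \left(-7 + u\right)$
$\left(L{\left(J{\left(6,13 \right)} \right)} + 5549\right) + C{\left(-78 \right)} = \left(\left(574 + 6^{2} - 534\right) + 5549\right) + 1 = \left(\left(574 + 36 - 534\right) + 5549\right) + 1 = \left(76 + 5549\right) + 1 = 5625 + 1 = 5626$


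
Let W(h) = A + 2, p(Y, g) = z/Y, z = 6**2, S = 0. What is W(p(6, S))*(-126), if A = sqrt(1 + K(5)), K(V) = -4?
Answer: -252 - 126*I*sqrt(3) ≈ -252.0 - 218.24*I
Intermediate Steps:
z = 36
p(Y, g) = 36/Y
A = I*sqrt(3) (A = sqrt(1 - 4) = sqrt(-3) = I*sqrt(3) ≈ 1.732*I)
W(h) = 2 + I*sqrt(3) (W(h) = I*sqrt(3) + 2 = 2 + I*sqrt(3))
W(p(6, S))*(-126) = (2 + I*sqrt(3))*(-126) = -252 - 126*I*sqrt(3)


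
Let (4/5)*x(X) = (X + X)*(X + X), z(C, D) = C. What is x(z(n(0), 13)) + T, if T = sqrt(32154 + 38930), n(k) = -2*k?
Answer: 2*sqrt(17771) ≈ 266.62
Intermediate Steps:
x(X) = 5*X**2 (x(X) = 5*((X + X)*(X + X))/4 = 5*((2*X)*(2*X))/4 = 5*(4*X**2)/4 = 5*X**2)
T = 2*sqrt(17771) (T = sqrt(71084) = 2*sqrt(17771) ≈ 266.62)
x(z(n(0), 13)) + T = 5*(-2*0)**2 + 2*sqrt(17771) = 5*0**2 + 2*sqrt(17771) = 5*0 + 2*sqrt(17771) = 0 + 2*sqrt(17771) = 2*sqrt(17771)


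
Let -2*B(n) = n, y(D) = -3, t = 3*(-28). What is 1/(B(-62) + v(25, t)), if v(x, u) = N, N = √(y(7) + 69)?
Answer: 31/895 - √66/895 ≈ 0.025560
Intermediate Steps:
t = -84
N = √66 (N = √(-3 + 69) = √66 ≈ 8.1240)
v(x, u) = √66
B(n) = -n/2
1/(B(-62) + v(25, t)) = 1/(-½*(-62) + √66) = 1/(31 + √66)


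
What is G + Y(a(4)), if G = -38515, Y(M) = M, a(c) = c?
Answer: -38511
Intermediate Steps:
G + Y(a(4)) = -38515 + 4 = -38511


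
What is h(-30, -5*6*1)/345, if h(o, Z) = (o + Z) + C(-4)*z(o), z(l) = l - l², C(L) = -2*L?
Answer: -500/23 ≈ -21.739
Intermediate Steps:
h(o, Z) = Z + o + 8*o*(1 - o) (h(o, Z) = (o + Z) + (-2*(-4))*(o*(1 - o)) = (Z + o) + 8*(o*(1 - o)) = (Z + o) + 8*o*(1 - o) = Z + o + 8*o*(1 - o))
h(-30, -5*6*1)/345 = (-5*6*1 - 30 - 8*(-30)*(-1 - 30))/345 = (-30*1 - 30 - 8*(-30)*(-31))*(1/345) = (-30 - 30 - 7440)*(1/345) = -7500*1/345 = -500/23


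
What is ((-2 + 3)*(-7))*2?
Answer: -14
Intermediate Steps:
((-2 + 3)*(-7))*2 = (1*(-7))*2 = -7*2 = -14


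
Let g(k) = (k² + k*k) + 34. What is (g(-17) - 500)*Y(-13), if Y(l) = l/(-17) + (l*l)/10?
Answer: 168168/85 ≈ 1978.4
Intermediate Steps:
Y(l) = -l/17 + l²/10 (Y(l) = l*(-1/17) + l²*(⅒) = -l/17 + l²/10)
g(k) = 34 + 2*k² (g(k) = (k² + k²) + 34 = 2*k² + 34 = 34 + 2*k²)
(g(-17) - 500)*Y(-13) = ((34 + 2*(-17)²) - 500)*((1/170)*(-13)*(-10 + 17*(-13))) = ((34 + 2*289) - 500)*((1/170)*(-13)*(-10 - 221)) = ((34 + 578) - 500)*((1/170)*(-13)*(-231)) = (612 - 500)*(3003/170) = 112*(3003/170) = 168168/85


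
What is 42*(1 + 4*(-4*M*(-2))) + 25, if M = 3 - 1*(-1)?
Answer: 5443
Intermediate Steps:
M = 4 (M = 3 + 1 = 4)
42*(1 + 4*(-4*M*(-2))) + 25 = 42*(1 + 4*(-4*4*(-2))) + 25 = 42*(1 + 4*(-16*(-2))) + 25 = 42*(1 + 4*32) + 25 = 42*(1 + 128) + 25 = 42*129 + 25 = 5418 + 25 = 5443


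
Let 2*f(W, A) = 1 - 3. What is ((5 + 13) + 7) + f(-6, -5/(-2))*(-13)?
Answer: 38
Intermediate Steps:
f(W, A) = -1 (f(W, A) = (1 - 3)/2 = (½)*(-2) = -1)
((5 + 13) + 7) + f(-6, -5/(-2))*(-13) = ((5 + 13) + 7) - 1*(-13) = (18 + 7) + 13 = 25 + 13 = 38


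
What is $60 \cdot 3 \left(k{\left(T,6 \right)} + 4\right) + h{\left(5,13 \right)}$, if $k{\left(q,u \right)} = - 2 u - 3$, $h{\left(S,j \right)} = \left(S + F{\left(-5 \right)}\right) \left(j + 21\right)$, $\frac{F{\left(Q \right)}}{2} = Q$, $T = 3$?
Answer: $-2150$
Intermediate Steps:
$F{\left(Q \right)} = 2 Q$
$h{\left(S,j \right)} = \left(-10 + S\right) \left(21 + j\right)$ ($h{\left(S,j \right)} = \left(S + 2 \left(-5\right)\right) \left(j + 21\right) = \left(S - 10\right) \left(21 + j\right) = \left(-10 + S\right) \left(21 + j\right)$)
$k{\left(q,u \right)} = -3 - 2 u$
$60 \cdot 3 \left(k{\left(T,6 \right)} + 4\right) + h{\left(5,13 \right)} = 60 \cdot 3 \left(\left(-3 - 12\right) + 4\right) + \left(-210 - 130 + 21 \cdot 5 + 5 \cdot 13\right) = 60 \cdot 3 \left(\left(-3 - 12\right) + 4\right) + \left(-210 - 130 + 105 + 65\right) = 60 \cdot 3 \left(-15 + 4\right) - 170 = 60 \cdot 3 \left(-11\right) - 170 = 60 \left(-33\right) - 170 = -1980 - 170 = -2150$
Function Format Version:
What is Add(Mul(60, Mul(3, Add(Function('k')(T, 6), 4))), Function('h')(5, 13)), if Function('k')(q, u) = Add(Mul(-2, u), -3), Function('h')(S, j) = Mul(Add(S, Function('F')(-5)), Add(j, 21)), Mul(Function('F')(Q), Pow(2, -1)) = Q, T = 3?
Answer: -2150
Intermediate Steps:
Function('F')(Q) = Mul(2, Q)
Function('h')(S, j) = Mul(Add(-10, S), Add(21, j)) (Function('h')(S, j) = Mul(Add(S, Mul(2, -5)), Add(j, 21)) = Mul(Add(S, -10), Add(21, j)) = Mul(Add(-10, S), Add(21, j)))
Function('k')(q, u) = Add(-3, Mul(-2, u))
Add(Mul(60, Mul(3, Add(Function('k')(T, 6), 4))), Function('h')(5, 13)) = Add(Mul(60, Mul(3, Add(Add(-3, Mul(-2, 6)), 4))), Add(-210, Mul(-10, 13), Mul(21, 5), Mul(5, 13))) = Add(Mul(60, Mul(3, Add(Add(-3, -12), 4))), Add(-210, -130, 105, 65)) = Add(Mul(60, Mul(3, Add(-15, 4))), -170) = Add(Mul(60, Mul(3, -11)), -170) = Add(Mul(60, -33), -170) = Add(-1980, -170) = -2150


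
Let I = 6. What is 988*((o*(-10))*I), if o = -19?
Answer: 1126320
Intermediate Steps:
988*((o*(-10))*I) = 988*(-19*(-10)*6) = 988*(190*6) = 988*1140 = 1126320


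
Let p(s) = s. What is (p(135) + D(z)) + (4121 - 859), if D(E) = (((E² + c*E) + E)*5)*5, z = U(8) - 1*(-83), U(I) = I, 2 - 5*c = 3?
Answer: 212242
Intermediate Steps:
c = -⅕ (c = ⅖ - ⅕*3 = ⅖ - ⅗ = -⅕ ≈ -0.20000)
z = 91 (z = 8 - 1*(-83) = 8 + 83 = 91)
D(E) = 20*E + 25*E² (D(E) = (((E² - E/5) + E)*5)*5 = ((E² + 4*E/5)*5)*5 = (4*E + 5*E²)*5 = 20*E + 25*E²)
(p(135) + D(z)) + (4121 - 859) = (135 + 5*91*(4 + 5*91)) + (4121 - 859) = (135 + 5*91*(4 + 455)) + 3262 = (135 + 5*91*459) + 3262 = (135 + 208845) + 3262 = 208980 + 3262 = 212242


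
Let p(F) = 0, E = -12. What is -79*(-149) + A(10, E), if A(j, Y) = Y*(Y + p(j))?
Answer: 11915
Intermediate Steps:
A(j, Y) = Y² (A(j, Y) = Y*(Y + 0) = Y*Y = Y²)
-79*(-149) + A(10, E) = -79*(-149) + (-12)² = 11771 + 144 = 11915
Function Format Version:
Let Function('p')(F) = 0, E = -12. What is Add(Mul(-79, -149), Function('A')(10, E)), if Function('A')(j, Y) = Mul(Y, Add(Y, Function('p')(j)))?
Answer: 11915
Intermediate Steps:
Function('A')(j, Y) = Pow(Y, 2) (Function('A')(j, Y) = Mul(Y, Add(Y, 0)) = Mul(Y, Y) = Pow(Y, 2))
Add(Mul(-79, -149), Function('A')(10, E)) = Add(Mul(-79, -149), Pow(-12, 2)) = Add(11771, 144) = 11915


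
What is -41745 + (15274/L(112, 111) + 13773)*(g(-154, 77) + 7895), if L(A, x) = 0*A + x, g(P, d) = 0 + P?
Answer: 11948066362/111 ≈ 1.0764e+8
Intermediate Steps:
g(P, d) = P
L(A, x) = x (L(A, x) = 0 + x = x)
-41745 + (15274/L(112, 111) + 13773)*(g(-154, 77) + 7895) = -41745 + (15274/111 + 13773)*(-154 + 7895) = -41745 + (15274*(1/111) + 13773)*7741 = -41745 + (15274/111 + 13773)*7741 = -41745 + (1544077/111)*7741 = -41745 + 11952700057/111 = 11948066362/111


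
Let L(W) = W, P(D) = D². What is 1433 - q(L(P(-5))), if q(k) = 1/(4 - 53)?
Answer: 70218/49 ≈ 1433.0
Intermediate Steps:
q(k) = -1/49 (q(k) = 1/(-49) = -1/49)
1433 - q(L(P(-5))) = 1433 - 1*(-1/49) = 1433 + 1/49 = 70218/49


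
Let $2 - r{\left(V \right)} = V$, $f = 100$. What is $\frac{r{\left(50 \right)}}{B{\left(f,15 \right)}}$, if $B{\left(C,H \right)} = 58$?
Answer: $- \frac{24}{29} \approx -0.82759$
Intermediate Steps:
$r{\left(V \right)} = 2 - V$
$\frac{r{\left(50 \right)}}{B{\left(f,15 \right)}} = \frac{2 - 50}{58} = \left(2 - 50\right) \frac{1}{58} = \left(-48\right) \frac{1}{58} = - \frac{24}{29}$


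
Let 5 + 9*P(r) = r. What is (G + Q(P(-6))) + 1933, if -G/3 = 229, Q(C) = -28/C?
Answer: 13958/11 ≈ 1268.9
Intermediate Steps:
P(r) = -5/9 + r/9
G = -687 (G = -3*229 = -687)
(G + Q(P(-6))) + 1933 = (-687 - 28/(-5/9 + (⅑)*(-6))) + 1933 = (-687 - 28/(-5/9 - ⅔)) + 1933 = (-687 - 28/(-11/9)) + 1933 = (-687 - 28*(-9/11)) + 1933 = (-687 + 252/11) + 1933 = -7305/11 + 1933 = 13958/11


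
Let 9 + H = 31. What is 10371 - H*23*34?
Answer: -6833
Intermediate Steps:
H = 22 (H = -9 + 31 = 22)
10371 - H*23*34 = 10371 - 22*23*34 = 10371 - 506*34 = 10371 - 1*17204 = 10371 - 17204 = -6833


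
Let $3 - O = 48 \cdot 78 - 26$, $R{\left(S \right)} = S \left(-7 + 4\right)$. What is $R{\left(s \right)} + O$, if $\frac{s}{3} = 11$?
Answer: $-3814$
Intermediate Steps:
$s = 33$ ($s = 3 \cdot 11 = 33$)
$R{\left(S \right)} = - 3 S$ ($R{\left(S \right)} = S \left(-3\right) = - 3 S$)
$O = -3715$ ($O = 3 - \left(48 \cdot 78 - 26\right) = 3 - \left(3744 - 26\right) = 3 - 3718 = -3715$)
$R{\left(s \right)} + O = \left(-3\right) 33 - 3715 = -99 - 3715 = -3814$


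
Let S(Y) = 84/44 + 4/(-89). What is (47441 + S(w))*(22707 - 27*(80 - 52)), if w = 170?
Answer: 1019548526364/979 ≈ 1.0414e+9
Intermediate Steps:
S(Y) = 1825/979 (S(Y) = 84*(1/44) + 4*(-1/89) = 21/11 - 4/89 = 1825/979)
(47441 + S(w))*(22707 - 27*(80 - 52)) = (47441 + 1825/979)*(22707 - 27*(80 - 52)) = 46446564*(22707 - 27*28)/979 = 46446564*(22707 - 756)/979 = (46446564/979)*21951 = 1019548526364/979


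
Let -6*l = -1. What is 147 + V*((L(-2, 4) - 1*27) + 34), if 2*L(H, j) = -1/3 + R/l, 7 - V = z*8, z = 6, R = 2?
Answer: -2275/6 ≈ -379.17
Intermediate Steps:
l = ⅙ (l = -⅙*(-1) = ⅙ ≈ 0.16667)
V = -41 (V = 7 - 6*8 = 7 - 1*48 = 7 - 48 = -41)
L(H, j) = 35/6 (L(H, j) = (-1/3 + 2/(⅙))/2 = (-1*⅓ + 2*6)/2 = (-⅓ + 12)/2 = (½)*(35/3) = 35/6)
147 + V*((L(-2, 4) - 1*27) + 34) = 147 - 41*((35/6 - 1*27) + 34) = 147 - 41*((35/6 - 27) + 34) = 147 - 41*(-127/6 + 34) = 147 - 41*77/6 = 147 - 3157/6 = -2275/6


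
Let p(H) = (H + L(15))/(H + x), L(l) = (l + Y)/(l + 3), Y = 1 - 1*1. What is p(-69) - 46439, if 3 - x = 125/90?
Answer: -56329280/1213 ≈ -46438.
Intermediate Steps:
Y = 0 (Y = 1 - 1 = 0)
x = 29/18 (x = 3 - 125/90 = 3 - 1*25/18 = 3 - 25/18 = 29/18 ≈ 1.6111)
L(l) = l/(3 + l) (L(l) = (l + 0)/(l + 3) = l/(3 + l))
p(H) = (⅚ + H)/(29/18 + H) (p(H) = (H + 15/(3 + 15))/(H + 29/18) = (H + 15/18)/(29/18 + H) = (H + 15*(1/18))/(29/18 + H) = (H + ⅚)/(29/18 + H) = (⅚ + H)/(29/18 + H))
p(-69) - 46439 = 3*(5 + 6*(-69))/(29 + 18*(-69)) - 46439 = 3*(5 - 414)/(29 - 1242) - 46439 = 3*(-409)/(-1213) - 46439 = 3*(-1/1213)*(-409) - 46439 = 1227/1213 - 46439 = -56329280/1213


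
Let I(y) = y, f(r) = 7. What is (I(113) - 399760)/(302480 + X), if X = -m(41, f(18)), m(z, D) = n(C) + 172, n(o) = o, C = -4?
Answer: -399647/302312 ≈ -1.3220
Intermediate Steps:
m(z, D) = 168 (m(z, D) = -4 + 172 = 168)
X = -168 (X = -1*168 = -168)
(I(113) - 399760)/(302480 + X) = (113 - 399760)/(302480 - 168) = -399647/302312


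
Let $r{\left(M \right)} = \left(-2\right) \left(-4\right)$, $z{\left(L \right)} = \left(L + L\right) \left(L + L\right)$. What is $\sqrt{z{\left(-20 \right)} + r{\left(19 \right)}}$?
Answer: $2 \sqrt{402} \approx 40.1$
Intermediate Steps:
$z{\left(L \right)} = 4 L^{2}$ ($z{\left(L \right)} = 2 L 2 L = 4 L^{2}$)
$r{\left(M \right)} = 8$
$\sqrt{z{\left(-20 \right)} + r{\left(19 \right)}} = \sqrt{4 \left(-20\right)^{2} + 8} = \sqrt{4 \cdot 400 + 8} = \sqrt{1600 + 8} = \sqrt{1608} = 2 \sqrt{402}$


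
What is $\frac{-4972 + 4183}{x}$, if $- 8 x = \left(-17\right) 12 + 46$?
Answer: $- \frac{3156}{79} \approx -39.949$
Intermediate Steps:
$x = \frac{79}{4}$ ($x = - \frac{\left(-17\right) 12 + 46}{8} = - \frac{-204 + 46}{8} = \left(- \frac{1}{8}\right) \left(-158\right) = \frac{79}{4} \approx 19.75$)
$\frac{-4972 + 4183}{x} = \frac{-4972 + 4183}{\frac{79}{4}} = \left(-789\right) \frac{4}{79} = - \frac{3156}{79}$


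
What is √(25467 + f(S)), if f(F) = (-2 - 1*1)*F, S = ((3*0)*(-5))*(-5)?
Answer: √25467 ≈ 159.58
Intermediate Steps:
S = 0 (S = (0*(-5))*(-5) = 0*(-5) = 0)
f(F) = -3*F (f(F) = (-2 - 1)*F = -3*F)
√(25467 + f(S)) = √(25467 - 3*0) = √(25467 + 0) = √25467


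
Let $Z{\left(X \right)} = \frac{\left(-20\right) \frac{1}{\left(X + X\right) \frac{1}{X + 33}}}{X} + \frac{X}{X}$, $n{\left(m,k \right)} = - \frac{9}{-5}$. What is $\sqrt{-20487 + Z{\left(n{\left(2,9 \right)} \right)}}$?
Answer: $\frac{i \sqrt{1668066}}{9} \approx 143.5 i$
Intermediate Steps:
$n{\left(m,k \right)} = \frac{9}{5}$ ($n{\left(m,k \right)} = \left(-9\right) \left(- \frac{1}{5}\right) = \frac{9}{5}$)
$Z{\left(X \right)} = 1 - \frac{10 \left(33 + X\right)}{X^{2}}$ ($Z{\left(X \right)} = \frac{\left(-20\right) \frac{1}{2 X \frac{1}{33 + X}}}{X} + 1 = \frac{\left(-20\right) \frac{33 + X}{2 X}}{X} + 1 = \frac{\left(-10\right) \frac{1}{X} \left(33 + X\right)}{X} + 1 = - \frac{10 \left(33 + X\right)}{X^{2}} + 1 = 1 - \frac{10 \left(33 + X\right)}{X^{2}}$)
$\sqrt{-20487 + Z{\left(n{\left(2,9 \right)} \right)}} = \sqrt{-20487 - \left(-1 + \frac{50}{9} + \frac{2750}{27}\right)} = \sqrt{-20487 - \frac{2873}{27}} = \sqrt{- \frac{556022}{27}} = \frac{i \sqrt{1668066}}{9}$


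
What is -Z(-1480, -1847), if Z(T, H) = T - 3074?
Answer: 4554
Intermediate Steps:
Z(T, H) = -3074 + T
-Z(-1480, -1847) = -(-3074 - 1480) = -1*(-4554) = 4554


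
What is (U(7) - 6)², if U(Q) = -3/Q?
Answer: 2025/49 ≈ 41.327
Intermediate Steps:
(U(7) - 6)² = (-3/7 - 6)² = (-45/7)² = 2025/49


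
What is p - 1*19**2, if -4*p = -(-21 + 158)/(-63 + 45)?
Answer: -26129/72 ≈ -362.90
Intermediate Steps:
p = -137/72 (p = -(-1)*(-21 + 158)/(-63 + 45)/4 = -(-1)*137/(-18)/4 = -(-1)*137*(-1/18)/4 = -(-1)*(-137)/(4*18) = -1/4*137/18 = -137/72 ≈ -1.9028)
p - 1*19**2 = -137/72 - 1*19**2 = -137/72 - 1*361 = -137/72 - 361 = -26129/72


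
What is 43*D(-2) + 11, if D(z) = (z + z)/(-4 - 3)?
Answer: 249/7 ≈ 35.571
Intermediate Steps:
D(z) = -2*z/7 (D(z) = (2*z)/(-7) = (2*z)*(-1/7) = -2*z/7)
43*D(-2) + 11 = 43*(-2/7*(-2)) + 11 = 43*(4/7) + 11 = 172/7 + 11 = 249/7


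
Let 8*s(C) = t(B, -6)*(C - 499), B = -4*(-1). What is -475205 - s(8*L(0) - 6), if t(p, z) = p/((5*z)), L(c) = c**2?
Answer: -5702561/12 ≈ -4.7521e+5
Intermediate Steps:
B = 4 (B = -1*(-4) = 4)
t(p, z) = p/(5*z) (t(p, z) = p*(1/(5*z)) = p/(5*z))
s(C) = 499/60 - C/60 (s(C) = (((1/5)*4/(-6))*(C - 499))/8 = (((1/5)*4*(-1/6))*(-499 + C))/8 = (-2*(-499 + C)/15)/8 = (998/15 - 2*C/15)/8 = 499/60 - C/60)
-475205 - s(8*L(0) - 6) = -475205 - (499/60 - (8*0**2 - 6)/60) = -475205 - (499/60 - (8*0 - 6)/60) = -475205 - (499/60 - (0 - 6)/60) = -475205 - (499/60 - 1/60*(-6)) = -475205 - (499/60 + 1/10) = -475205 - 1*101/12 = -475205 - 101/12 = -5702561/12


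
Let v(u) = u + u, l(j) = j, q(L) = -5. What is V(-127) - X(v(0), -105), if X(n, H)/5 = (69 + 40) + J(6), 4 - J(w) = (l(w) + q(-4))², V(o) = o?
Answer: -687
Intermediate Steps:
J(w) = 4 - (-5 + w)² (J(w) = 4 - (w - 5)² = 4 - (-5 + w)²)
v(u) = 2*u
X(n, H) = 560 (X(n, H) = 5*((69 + 40) + (4 - (-5 + 6)²)) = 5*(109 + (4 - 1*1²)) = 5*(109 + (4 - 1*1)) = 5*(109 + (4 - 1)) = 5*(109 + 3) = 5*112 = 560)
V(-127) - X(v(0), -105) = -127 - 1*560 = -127 - 560 = -687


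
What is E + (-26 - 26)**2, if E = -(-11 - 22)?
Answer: 2737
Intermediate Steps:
E = 33 (E = -1*(-33) = 33)
E + (-26 - 26)**2 = 33 + (-26 - 26)**2 = 33 + (-52)**2 = 33 + 2704 = 2737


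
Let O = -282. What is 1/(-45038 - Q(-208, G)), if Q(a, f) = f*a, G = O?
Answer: -1/103694 ≈ -9.6438e-6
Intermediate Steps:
G = -282
Q(a, f) = a*f
1/(-45038 - Q(-208, G)) = 1/(-45038 - (-208)*(-282)) = 1/(-45038 - 1*58656) = 1/(-45038 - 58656) = 1/(-103694) = -1/103694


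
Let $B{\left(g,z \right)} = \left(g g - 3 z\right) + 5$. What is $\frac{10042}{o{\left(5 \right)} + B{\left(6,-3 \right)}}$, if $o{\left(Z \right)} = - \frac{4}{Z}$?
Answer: $\frac{25105}{123} \approx 204.11$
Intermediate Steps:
$B{\left(g,z \right)} = 5 + g^{2} - 3 z$ ($B{\left(g,z \right)} = \left(g^{2} - 3 z\right) + 5 = 5 + g^{2} - 3 z$)
$\frac{10042}{o{\left(5 \right)} + B{\left(6,-3 \right)}} = \frac{10042}{- \frac{4}{5} + \left(5 + 6^{2} - -9\right)} = \frac{10042}{\left(-4\right) \frac{1}{5} + \left(5 + 36 + 9\right)} = \frac{10042}{- \frac{4}{5} + 50} = \frac{10042}{\frac{246}{5}} = 10042 \cdot \frac{5}{246} = \frac{25105}{123}$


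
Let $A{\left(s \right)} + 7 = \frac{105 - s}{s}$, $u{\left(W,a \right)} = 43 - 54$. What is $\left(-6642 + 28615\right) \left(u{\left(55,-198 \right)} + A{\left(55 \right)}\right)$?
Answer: $- \frac{4130924}{11} \approx -3.7554 \cdot 10^{5}$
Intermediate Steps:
$u{\left(W,a \right)} = -11$
$A{\left(s \right)} = -7 + \frac{105 - s}{s}$
$\left(-6642 + 28615\right) \left(u{\left(55,-198 \right)} + A{\left(55 \right)}\right) = \left(-6642 + 28615\right) \left(-11 - \left(8 - \frac{105}{55}\right)\right) = 21973 \left(-11 + \left(-8 + 105 \cdot \frac{1}{55}\right)\right) = 21973 \left(-11 + \left(-8 + \frac{21}{11}\right)\right) = 21973 \left(-11 - \frac{67}{11}\right) = 21973 \left(- \frac{188}{11}\right) = - \frac{4130924}{11}$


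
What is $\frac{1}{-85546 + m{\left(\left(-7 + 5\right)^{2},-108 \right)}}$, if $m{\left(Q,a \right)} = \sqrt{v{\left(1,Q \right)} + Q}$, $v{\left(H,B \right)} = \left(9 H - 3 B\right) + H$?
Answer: $- \frac{42773}{3659059057} - \frac{\sqrt{2}}{7318118114} \approx -1.169 \cdot 10^{-5}$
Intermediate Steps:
$v{\left(H,B \right)} = - 3 B + 10 H$ ($v{\left(H,B \right)} = \left(- 3 B + 9 H\right) + H = - 3 B + 10 H$)
$m{\left(Q,a \right)} = \sqrt{10 - 2 Q}$ ($m{\left(Q,a \right)} = \sqrt{\left(- 3 Q + 10 \cdot 1\right) + Q} = \sqrt{\left(- 3 Q + 10\right) + Q} = \sqrt{\left(10 - 3 Q\right) + Q} = \sqrt{10 - 2 Q}$)
$\frac{1}{-85546 + m{\left(\left(-7 + 5\right)^{2},-108 \right)}} = \frac{1}{-85546 + \sqrt{10 - 2 \left(-7 + 5\right)^{2}}} = \frac{1}{-85546 + \sqrt{10 - 2 \left(-2\right)^{2}}} = \frac{1}{-85546 + \sqrt{10 - 8}} = \frac{1}{-85546 + \sqrt{2}}$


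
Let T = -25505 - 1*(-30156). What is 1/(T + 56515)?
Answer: 1/61166 ≈ 1.6349e-5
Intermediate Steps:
T = 4651 (T = -25505 + 30156 = 4651)
1/(T + 56515) = 1/(4651 + 56515) = 1/61166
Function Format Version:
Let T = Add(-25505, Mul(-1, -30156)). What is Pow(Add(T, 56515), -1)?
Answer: Rational(1, 61166) ≈ 1.6349e-5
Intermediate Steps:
T = 4651 (T = Add(-25505, 30156) = 4651)
Pow(Add(T, 56515), -1) = Pow(Add(4651, 56515), -1) = Pow(61166, -1) = Rational(1, 61166)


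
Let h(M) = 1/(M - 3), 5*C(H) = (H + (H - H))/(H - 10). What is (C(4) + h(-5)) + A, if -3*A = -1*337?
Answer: 4483/40 ≈ 112.07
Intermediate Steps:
A = 337/3 (A = -(-1)*337/3 = -⅓*(-337) = 337/3 ≈ 112.33)
C(H) = H/(5*(-10 + H)) (C(H) = ((H + (H - H))/(H - 10))/5 = ((H + 0)/(-10 + H))/5 = (H/(-10 + H))/5 = H/(5*(-10 + H)))
h(M) = 1/(-3 + M)
(C(4) + h(-5)) + A = ((⅕)*4/(-10 + 4) + 1/(-3 - 5)) + 337/3 = ((⅕)*4/(-6) + 1/(-8)) + 337/3 = ((⅕)*4*(-⅙) - ⅛) + 337/3 = (-2/15 - ⅛) + 337/3 = -31/120 + 337/3 = 4483/40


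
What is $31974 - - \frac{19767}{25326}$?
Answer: $\frac{269931097}{8442} \approx 31975.0$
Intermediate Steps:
$31974 - - \frac{19767}{25326} = 31974 - \left(-19767\right) \frac{1}{25326} = 31974 - - \frac{6589}{8442} = 31974 + \frac{6589}{8442} = \frac{269931097}{8442}$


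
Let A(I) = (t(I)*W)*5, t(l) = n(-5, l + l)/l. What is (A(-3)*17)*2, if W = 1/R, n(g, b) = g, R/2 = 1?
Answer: 425/3 ≈ 141.67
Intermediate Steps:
R = 2 (R = 2*1 = 2)
t(l) = -5/l
W = 1/2 ≈ 0.50000
A(I) = -25/(2*I) (A(I) = (-5/I*(1/2))*5 = -5/(2*I)*5 = -25/(2*I))
(A(-3)*17)*2 = (-25/2/(-3)*17)*2 = (-25/2*(-1/3)*17)*2 = ((25/6)*17)*2 = (425/6)*2 = 425/3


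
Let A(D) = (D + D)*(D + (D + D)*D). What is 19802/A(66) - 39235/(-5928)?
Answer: 99953561/15063048 ≈ 6.6357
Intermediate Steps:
A(D) = 2*D*(D + 2*D²) (A(D) = (2*D)*(D + (2*D)*D) = (2*D)*(D + 2*D²) = 2*D*(D + 2*D²))
19802/A(66) - 39235/(-5928) = 19802/((66²*(2 + 4*66))) - 39235/(-5928) = 19802/((4356*(2 + 264))) - 39235*(-1/5928) = 19802/((4356*266)) + 2065/312 = 19802/1158696 + 2065/312 = 19802*(1/1158696) + 2065/312 = 9901/579348 + 2065/312 = 99953561/15063048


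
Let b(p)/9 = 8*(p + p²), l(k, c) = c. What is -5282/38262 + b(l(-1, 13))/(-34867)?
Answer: -48968053/95291511 ≈ -0.51388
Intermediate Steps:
b(p) = 72*p + 72*p² (b(p) = 9*(8*(p + p²)) = 9*(8*p + 8*p²) = 72*p + 72*p²)
-5282/38262 + b(l(-1, 13))/(-34867) = -5282/38262 + (72*13*(1 + 13))/(-34867) = -5282*1/38262 + (72*13*14)*(-1/34867) = -2641/19131 + 13104*(-1/34867) = -2641/19131 - 1872/4981 = -48968053/95291511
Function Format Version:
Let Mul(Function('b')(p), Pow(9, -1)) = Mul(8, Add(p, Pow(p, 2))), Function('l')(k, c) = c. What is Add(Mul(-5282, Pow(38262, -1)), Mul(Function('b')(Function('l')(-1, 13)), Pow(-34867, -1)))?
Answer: Rational(-48968053, 95291511) ≈ -0.51388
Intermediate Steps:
Function('b')(p) = Add(Mul(72, p), Mul(72, Pow(p, 2))) (Function('b')(p) = Mul(9, Mul(8, Add(p, Pow(p, 2)))) = Mul(9, Add(Mul(8, p), Mul(8, Pow(p, 2)))) = Add(Mul(72, p), Mul(72, Pow(p, 2))))
Add(Mul(-5282, Pow(38262, -1)), Mul(Function('b')(Function('l')(-1, 13)), Pow(-34867, -1))) = Add(Mul(-5282, Pow(38262, -1)), Mul(Mul(72, 13, Add(1, 13)), Pow(-34867, -1))) = Add(Mul(-5282, Rational(1, 38262)), Mul(Mul(72, 13, 14), Rational(-1, 34867))) = Add(Rational(-2641, 19131), Mul(13104, Rational(-1, 34867))) = Add(Rational(-2641, 19131), Rational(-1872, 4981)) = Rational(-48968053, 95291511)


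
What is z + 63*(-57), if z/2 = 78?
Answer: -3435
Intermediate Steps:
z = 156 (z = 2*78 = 156)
z + 63*(-57) = 156 + 63*(-57) = 156 - 3591 = -3435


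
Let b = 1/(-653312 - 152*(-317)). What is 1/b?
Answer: -605128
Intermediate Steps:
b = -1/605128 (b = 1/(-653312 + 48184) = 1/(-605128) = -1/605128 ≈ -1.6525e-6)
1/b = 1/(-1/605128) = -605128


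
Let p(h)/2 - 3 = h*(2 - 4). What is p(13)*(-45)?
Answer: 2070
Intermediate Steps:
p(h) = 6 - 4*h (p(h) = 6 + 2*(h*(2 - 4)) = 6 + 2*(h*(-2)) = 6 + 2*(-2*h) = 6 - 4*h)
p(13)*(-45) = (6 - 4*13)*(-45) = (6 - 52)*(-45) = -46*(-45) = 2070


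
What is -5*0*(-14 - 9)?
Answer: 0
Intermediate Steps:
-5*0*(-14 - 9) = -0*(-23) = -1*0 = 0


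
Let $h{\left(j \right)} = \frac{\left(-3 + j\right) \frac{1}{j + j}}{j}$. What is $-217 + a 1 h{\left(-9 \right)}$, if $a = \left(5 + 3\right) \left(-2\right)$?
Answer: $- \frac{5827}{27} \approx -215.81$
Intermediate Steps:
$a = -16$ ($a = 8 \left(-2\right) = -16$)
$h{\left(j \right)} = \frac{-3 + j}{2 j^{2}}$ ($h{\left(j \right)} = \frac{\left(-3 + j\right) \frac{1}{2 j}}{j} = \frac{\frac{1}{2} \frac{1}{j} \left(-3 + j\right)}{j} = \frac{-3 + j}{2 j^{2}}$)
$-217 + a 1 h{\left(-9 \right)} = -217 + \left(-16\right) 1 \frac{-3 - 9}{2 \cdot 81} = -217 - 16 \cdot \frac{1}{2} \cdot \frac{1}{81} \left(-12\right) = -217 - - \frac{32}{27} = -217 + \frac{32}{27} = - \frac{5827}{27}$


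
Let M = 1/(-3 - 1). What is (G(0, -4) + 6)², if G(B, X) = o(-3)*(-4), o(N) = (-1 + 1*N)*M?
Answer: 4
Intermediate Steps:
M = -¼ (M = 1/(-4) = -¼ ≈ -0.25000)
o(N) = ¼ - N/4 (o(N) = (-1 + 1*N)*(-¼) = (-1 + N)*(-¼) = ¼ - N/4)
G(B, X) = -4 (G(B, X) = (¼ - ¼*(-3))*(-4) = (¼ + ¾)*(-4) = 1*(-4) = -4)
(G(0, -4) + 6)² = (-4 + 6)² = 2² = 4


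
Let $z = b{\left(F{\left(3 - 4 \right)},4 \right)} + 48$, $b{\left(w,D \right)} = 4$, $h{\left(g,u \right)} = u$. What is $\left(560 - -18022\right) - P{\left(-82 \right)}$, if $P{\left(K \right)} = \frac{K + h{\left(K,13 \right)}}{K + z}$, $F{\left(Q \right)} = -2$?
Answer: $\frac{185797}{10} \approx 18580.0$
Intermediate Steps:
$z = 52$ ($z = 4 + 48 = 52$)
$P{\left(K \right)} = \frac{13 + K}{52 + K}$ ($P{\left(K \right)} = \frac{K + 13}{K + 52} = \frac{13 + K}{52 + K}$)
$\left(560 - -18022\right) - P{\left(-82 \right)} = \left(560 - -18022\right) - \frac{13 - 82}{52 - 82} = \left(560 + 18022\right) - \frac{1}{-30} \left(-69\right) = 18582 - \left(- \frac{1}{30}\right) \left(-69\right) = 18582 - \frac{23}{10} = \frac{185797}{10}$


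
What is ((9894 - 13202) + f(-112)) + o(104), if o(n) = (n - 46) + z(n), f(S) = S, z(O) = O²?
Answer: 7454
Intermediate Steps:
o(n) = -46 + n + n² (o(n) = (n - 46) + n² = (-46 + n) + n² = -46 + n + n²)
((9894 - 13202) + f(-112)) + o(104) = ((9894 - 13202) - 112) + (-46 + 104 + 104²) = (-3308 - 112) + (-46 + 104 + 10816) = -3420 + 10874 = 7454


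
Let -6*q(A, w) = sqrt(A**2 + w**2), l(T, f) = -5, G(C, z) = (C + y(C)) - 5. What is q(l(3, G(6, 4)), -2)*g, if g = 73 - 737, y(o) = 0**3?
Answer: 332*sqrt(29)/3 ≈ 595.96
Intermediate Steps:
y(o) = 0
G(C, z) = -5 + C (G(C, z) = (C + 0) - 5 = C - 5 = -5 + C)
g = -664
q(A, w) = -sqrt(A**2 + w**2)/6
q(l(3, G(6, 4)), -2)*g = -sqrt((-5)**2 + (-2)**2)/6*(-664) = -sqrt(25 + 4)/6*(-664) = -sqrt(29)/6*(-664) = 332*sqrt(29)/3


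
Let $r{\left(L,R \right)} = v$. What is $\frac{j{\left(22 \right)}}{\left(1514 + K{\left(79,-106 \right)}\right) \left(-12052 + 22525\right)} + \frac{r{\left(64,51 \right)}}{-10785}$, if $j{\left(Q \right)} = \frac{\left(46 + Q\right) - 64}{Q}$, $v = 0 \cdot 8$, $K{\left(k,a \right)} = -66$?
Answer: $\frac{1}{83406972} \approx 1.1989 \cdot 10^{-8}$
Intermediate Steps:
$v = 0$
$r{\left(L,R \right)} = 0$
$j{\left(Q \right)} = \frac{-18 + Q}{Q}$
$\frac{j{\left(22 \right)}}{\left(1514 + K{\left(79,-106 \right)}\right) \left(-12052 + 22525\right)} + \frac{r{\left(64,51 \right)}}{-10785} = \frac{\frac{1}{22} \left(-18 + 22\right)}{\left(1514 - 66\right) \left(-12052 + 22525\right)} + \frac{0}{-10785} = \frac{\frac{1}{22} \cdot 4}{1448 \cdot 10473} + 0 \left(- \frac{1}{10785}\right) = \frac{2}{11 \cdot 15164904} + 0 = \frac{2}{11} \cdot \frac{1}{15164904} + 0 = \frac{1}{83406972} + 0 = \frac{1}{83406972}$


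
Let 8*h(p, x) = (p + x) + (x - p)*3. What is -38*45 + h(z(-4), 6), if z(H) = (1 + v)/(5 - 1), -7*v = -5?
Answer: -47799/28 ≈ -1707.1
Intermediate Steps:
v = 5/7 (v = -1/7*(-5) = 5/7 ≈ 0.71429)
z(H) = 3/7 (z(H) = (1 + 5/7)/(5 - 1) = (12/7)/4 = (12/7)*(1/4) = 3/7)
h(p, x) = x/2 - p/4 (h(p, x) = ((p + x) + (x - p)*3)/8 = ((p + x) + (-3*p + 3*x))/8 = (-2*p + 4*x)/8 = x/2 - p/4)
-38*45 + h(z(-4), 6) = -38*45 + ((1/2)*6 - 1/4*3/7) = -1710 + (3 - 3/28) = -1710 + 81/28 = -47799/28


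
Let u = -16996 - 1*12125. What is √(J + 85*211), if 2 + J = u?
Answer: 2*I*√2797 ≈ 105.77*I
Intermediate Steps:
u = -29121 (u = -16996 - 12125 = -29121)
J = -29123 (J = -2 - 29121 = -29123)
√(J + 85*211) = √(-29123 + 85*211) = √(-29123 + 17935) = √(-11188) = 2*I*√2797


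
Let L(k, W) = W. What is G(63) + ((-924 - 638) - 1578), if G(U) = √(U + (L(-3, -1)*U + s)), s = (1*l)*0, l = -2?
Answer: -3140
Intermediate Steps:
s = 0 (s = (1*(-2))*0 = -2*0 = 0)
G(U) = 0 (G(U) = √(U + (-U + 0)) = √(U - U) = √0 = 0)
G(63) + ((-924 - 638) - 1578) = 0 + ((-924 - 638) - 1578) = 0 + (-1562 - 1578) = 0 - 3140 = -3140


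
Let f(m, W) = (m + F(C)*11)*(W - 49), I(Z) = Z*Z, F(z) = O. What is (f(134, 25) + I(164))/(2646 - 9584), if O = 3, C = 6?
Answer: -11444/3469 ≈ -3.2989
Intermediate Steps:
F(z) = 3
I(Z) = Z**2
f(m, W) = (-49 + W)*(33 + m) (f(m, W) = (m + 3*11)*(W - 49) = (m + 33)*(-49 + W) = (33 + m)*(-49 + W) = (-49 + W)*(33 + m))
(f(134, 25) + I(164))/(2646 - 9584) = ((-1617 - 49*134 + 33*25 + 25*134) + 164**2)/(2646 - 9584) = ((-1617 - 6566 + 825 + 3350) + 26896)/(-6938) = (-4008 + 26896)*(-1/6938) = 22888*(-1/6938) = -11444/3469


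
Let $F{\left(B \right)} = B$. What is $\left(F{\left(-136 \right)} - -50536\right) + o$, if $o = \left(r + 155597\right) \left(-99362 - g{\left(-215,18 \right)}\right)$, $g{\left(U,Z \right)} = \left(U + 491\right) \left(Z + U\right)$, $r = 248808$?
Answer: $-18194130550$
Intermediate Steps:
$g{\left(U,Z \right)} = \left(491 + U\right) \left(U + Z\right)$
$o = -18194180950$ ($o = \left(248808 + 155597\right) \left(-99362 - \left(\left(-215\right)^{2} + 491 \left(-215\right) + 491 \cdot 18 - 3870\right)\right) = 404405 \left(-99362 - \left(46225 - 105565 + 8838 - 3870\right)\right) = 404405 \left(-99362 - -54372\right) = 404405 \left(-99362 + 54372\right) = 404405 \left(-44990\right) = -18194180950$)
$\left(F{\left(-136 \right)} - -50536\right) + o = \left(-136 - -50536\right) - 18194180950 = \left(-136 + 50536\right) - 18194180950 = 50400 - 18194180950 = -18194130550$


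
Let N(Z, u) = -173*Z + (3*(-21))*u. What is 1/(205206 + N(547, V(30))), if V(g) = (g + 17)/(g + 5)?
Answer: 5/552452 ≈ 9.0506e-6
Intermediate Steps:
V(g) = (17 + g)/(5 + g)
N(Z, u) = -173*Z - 63*u
1/(205206 + N(547, V(30))) = 1/(205206 + (-173*547 - 63*(17 + 30)/(5 + 30))) = 1/(205206 + (-94631 - 63*47/35)) = 1/(205206 + (-94631 - 423/5)) = 1/(205206 - 473578/5) = 1/(552452/5) = 5/552452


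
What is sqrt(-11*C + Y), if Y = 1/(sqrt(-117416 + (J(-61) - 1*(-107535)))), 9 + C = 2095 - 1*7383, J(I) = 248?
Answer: sqrt(31993302627 - 741*I*sqrt(57))/741 ≈ 241.39 - 2.1105e-5*I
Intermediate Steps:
C = -5297 (C = -9 + (2095 - 1*7383) = -9 + (2095 - 7383) = -9 - 5288 = -5297)
Y = -I*sqrt(57)/741 (Y = 1/(sqrt(-117416 + (248 - 1*(-107535)))) = 1/(sqrt(-117416 + (248 + 107535))) = 1/(sqrt(-117416 + 107783)) = 1/(sqrt(-9633)) = 1/(13*I*sqrt(57)) = -I*sqrt(57)/741 ≈ -0.010189*I)
sqrt(-11*C + Y) = sqrt(-11*(-5297) - I*sqrt(57)/741) = sqrt(58267 - I*sqrt(57)/741)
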